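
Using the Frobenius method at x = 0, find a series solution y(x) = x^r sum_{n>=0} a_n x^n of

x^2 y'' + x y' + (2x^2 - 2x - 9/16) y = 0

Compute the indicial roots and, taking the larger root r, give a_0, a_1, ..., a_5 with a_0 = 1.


Write in Frobenius form y'' + (p(x)/x) y' + (q(x)/x^2) y = 0:
  p(x) = 1,  q(x) = 2x^2 - 2x - 9/16.
Indicial equation: r(r-1) + (1) r + (-9/16) = 0 -> roots r_1 = 3/4, r_2 = -3/4.
Take r = r_1 = 3/4. Let y(x) = x^r sum_{n>=0} a_n x^n with a_0 = 1.
Substitute y = x^r sum a_n x^n and match x^{r+n}. The recurrence is
  D(n) a_n - 2 a_{n-1} + 2 a_{n-2} = 0,  where D(n) = (r+n)(r+n-1) + (1)(r+n) + (-9/16).
  a_n = [2 a_{n-1} - 2 a_{n-2}] / D(n).
Since the indicial polynomial factors as (r - r_1)(r - r_2), D(n) = (r_1 + n - r_1)(r_1 + n - r_2) = n(n + 3/2).
Evaluating step by step (a_0 = 1):
  n = 1: D(1) = 1(1 + 3/2) = 5/2; numerator = 2(1) = 2; a_1 = (2)/(5/2) = 4/5
  n = 2: D(2) = 2(2 + 3/2) = 7; numerator = 2(4/5) - 2(1) = -2/5; a_2 = (-2/5)/(7) = -2/35
  n = 3: D(3) = 3(3 + 3/2) = 27/2; numerator = 2(-2/35) - 2(4/5) = -12/7; a_3 = (-12/7)/(27/2) = -8/63
  n = 4: D(4) = 4(4 + 3/2) = 22; numerator = 2(-8/63) - 2(-2/35) = -44/315; a_4 = (-44/315)/(22) = -2/315
  n = 5: D(5) = 5(5 + 3/2) = 65/2; numerator = 2(-2/315) - 2(-8/63) = 76/315; a_5 = (76/315)/(65/2) = 152/20475

r = 3/4; a_0 = 1; a_1 = 4/5; a_2 = -2/35; a_3 = -8/63; a_4 = -2/315; a_5 = 152/20475


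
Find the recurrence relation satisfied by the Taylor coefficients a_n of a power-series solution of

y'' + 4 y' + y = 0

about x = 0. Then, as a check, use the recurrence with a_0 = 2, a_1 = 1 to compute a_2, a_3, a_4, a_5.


Substitute y = sum_n a_n x^n.
y''(x) has coefficient (n+2)(n+1) a_{n+2} at x^n;
4 y'(x) has coefficient 4 (n+1) a_{n+1} at x^n;
y(x) has coefficient 1 a_n at x^n.
Matching x^n: (n+2)(n+1) a_{n+2} + 4 (n+1) a_{n+1} + 1 a_n = 0.
Thus a_{n+2} = [-4 (n+1) a_{n+1} - 1 a_n] / ((n+1)(n+2)).

Check with a_0 = 2, a_1 = 1 (apply the recurrence for n = 0, 1, 2, 3): a_0 = 2, a_1 = 1, a_2 = -3, a_3 = 23/6, a_4 = -43/12, a_5 = 107/40.

a_(n+2) = [-4 (n+1) a_(n+1) - 1 a_n] / ((n+1)(n+2)); check: a_0 = 2, a_1 = 1, a_2 = -3, a_3 = 23/6, a_4 = -43/12, a_5 = 107/40


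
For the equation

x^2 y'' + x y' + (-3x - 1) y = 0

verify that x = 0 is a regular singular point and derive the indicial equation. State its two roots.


Divide by x^2 to reach normal form y'' + P_1(x) y' + P_2(x) y = 0 with P_1(x) = 1/x and P_2(x) = -3/x - 1/x^2.
x = 0 is a singular point because the y'-coefficient 1/x has a pole at x = 0 and the y-coefficient -3/x - 1/x^2 has a pole at x = 0.
It is a regular singular point because x P_1(x) = p(x) = 1 and x^2 P_2(x) = q(x) = -3x - 1 are polynomials, hence analytic at x = 0.
p(0) = 1,  q(0) = -1.
Indicial equation: r(r-1) + p(0) r + q(0) = 0, i.e. r^2 + (p(0) - 1) r + q(0) = 0, i.e. r^2 - 1 = 0.
Discriminant: (0)^2 - 4(-1) = 4, so r = (0 ± 2)/2.
Solving: r_1 = 1, r_2 = -1.

indicial: r^2 - 1 = 0; roots r_1 = 1, r_2 = -1


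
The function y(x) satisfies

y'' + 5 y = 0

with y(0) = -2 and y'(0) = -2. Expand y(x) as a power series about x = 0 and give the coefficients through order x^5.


Ansatz: y(x) = sum_{n>=0} a_n x^n, so y'(x) = sum_{n>=1} n a_n x^(n-1) and y''(x) = sum_{n>=2} n(n-1) a_n x^(n-2).
Substitute into P(x) y'' + Q(x) y' + R(x) y = 0 with P(x) = 1, Q(x) = 0, R(x) = 5, and match powers of x.
Initial conditions: a_0 = -2, a_1 = -2.
Setting the coefficient of each power of x to zero and solving order by order (substituting the coefficients already found):
  x^0: 2 a_2 + 5 a_0 = 0  ->  2 a_2 = -5 a_0 = 10  ->  a_2 = 5
  x^1: 6 a_3 + 5 a_1 = 0  ->  6 a_3 = -5 a_1 = 10  ->  a_3 = 5/3
  x^2: 12 a_4 + 5 a_2 = 0  ->  12 a_4 = -5 a_2 = -25  ->  a_4 = -25/12
  x^3: 20 a_5 + 5 a_3 = 0  ->  20 a_5 = -5 a_3 = -25/3  ->  a_5 = -5/12
Truncated series: y(x) = -2 - 2 x + 5 x^2 + (5/3) x^3 - (25/12) x^4 - (5/12) x^5 + O(x^6).

a_0 = -2; a_1 = -2; a_2 = 5; a_3 = 5/3; a_4 = -25/12; a_5 = -5/12


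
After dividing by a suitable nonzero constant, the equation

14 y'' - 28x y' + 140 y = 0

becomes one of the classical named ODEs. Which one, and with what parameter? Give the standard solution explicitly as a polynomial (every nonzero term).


All three coefficients share the factor 14; dividing through by 14 gives  y'' - 2x y' + 10 y = 0.
This matches the Hermite equation y'' - 2x y' + 2n y = 0 with 2n = 10, so n = 5; the polynomial solution is H_5(x).
With y = sum_k a_k x^k, matching x^k gives (k+2)(k+1) a_{k+2} = 2(k - n) a_k = 2(k - 5) a_k. The right side vanishes at k = 5, so the series with the parity of 5 terminates at degree 5.
Standard normalization: leading coefficient of H_n is 2^n, so a_5 = 2^5 = 32. Work downward with a_k = (k+1)(k+2) a_{k+2} / (2(k - n)):
  a_3 = (4)(5)(32) / (2(3 - 5)) = 640/(-4) = -160
  a_1 = (2)(3)(-160) / (2(1 - 5)) = -960/(-8) = 120
Hence H_5(x) = 32 x^5 - 160 x^3 + 120 x.

H_5(x); series = 32 x^5 - 160 x^3 + 120 x


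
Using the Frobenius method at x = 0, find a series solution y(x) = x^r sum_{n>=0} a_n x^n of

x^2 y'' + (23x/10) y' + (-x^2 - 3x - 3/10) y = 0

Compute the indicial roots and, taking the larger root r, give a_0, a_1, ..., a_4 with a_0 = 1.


Write in Frobenius form y'' + (p(x)/x) y' + (q(x)/x^2) y = 0:
  p(x) = 23/10,  q(x) = -x^2 - 3x - 3/10.
Indicial equation: r(r-1) + (23/10) r + (-3/10) = 0 -> roots r_1 = 1/5, r_2 = -3/2.
Take r = r_1 = 1/5. Let y(x) = x^r sum_{n>=0} a_n x^n with a_0 = 1.
Substitute y = x^r sum a_n x^n and match x^{r+n}. The recurrence is
  D(n) a_n - 3 a_{n-1} - 1 a_{n-2} = 0,  where D(n) = (r+n)(r+n-1) + (23/10)(r+n) + (-3/10).
  a_n = [3 a_{n-1} + 1 a_{n-2}] / D(n).
Since the indicial polynomial factors as (r - r_1)(r - r_2), D(n) = (r_1 + n - r_1)(r_1 + n - r_2) = n(n + 17/10).
Evaluating step by step (a_0 = 1):
  n = 1: D(1) = 1(1 + 17/10) = 27/10; numerator = 3(1) = 3; a_1 = (3)/(27/10) = 10/9
  n = 2: D(2) = 2(2 + 17/10) = 37/5; numerator = 3(10/9) + 1(1) = 13/3; a_2 = (13/3)/(37/5) = 65/111
  n = 3: D(3) = 3(3 + 17/10) = 141/10; numerator = 3(65/111) + 1(10/9) = 955/333; a_3 = (955/333)/(141/10) = 9550/46953
  n = 4: D(4) = 4(4 + 17/10) = 114/5; numerator = 3(9550/46953) + 1(65/111) = 18715/15651; a_4 = (18715/15651)/(114/5) = 4925/93906

r = 1/5; a_0 = 1; a_1 = 10/9; a_2 = 65/111; a_3 = 9550/46953; a_4 = 4925/93906


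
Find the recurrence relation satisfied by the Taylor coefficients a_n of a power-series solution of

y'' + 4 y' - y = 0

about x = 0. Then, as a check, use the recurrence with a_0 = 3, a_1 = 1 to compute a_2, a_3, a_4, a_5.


Substitute y = sum_n a_n x^n.
y''(x) has coefficient (n+2)(n+1) a_{n+2} at x^n;
4 y'(x) has coefficient 4 (n+1) a_{n+1} at x^n;
-y(x) has coefficient -1 a_n at x^n.
Matching x^n: (n+2)(n+1) a_{n+2} + 4 (n+1) a_{n+1} - 1 a_n = 0.
Thus a_{n+2} = [-4 (n+1) a_{n+1} + 1 a_n] / ((n+1)(n+2)).

Check with a_0 = 3, a_1 = 1 (apply the recurrence for n = 0, 1, 2, 3): a_0 = 3, a_1 = 1, a_2 = -1/2, a_3 = 5/6, a_4 = -7/8, a_5 = 89/120.

a_(n+2) = [-4 (n+1) a_(n+1) + 1 a_n] / ((n+1)(n+2)); check: a_0 = 3, a_1 = 1, a_2 = -1/2, a_3 = 5/6, a_4 = -7/8, a_5 = 89/120


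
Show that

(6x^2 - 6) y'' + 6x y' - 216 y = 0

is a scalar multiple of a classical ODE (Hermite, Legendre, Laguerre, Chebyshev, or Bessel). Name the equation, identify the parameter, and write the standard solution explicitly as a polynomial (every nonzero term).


All three coefficients share the factor -6; dividing through by -6 gives  (1 - x^2) y'' - x y' + 36 y = 0.
This matches the Chebyshev equation (1 - x^2) y'' - x y' + n^2 y = 0 (note the -x y' term, not -2x y') with n^2 = 36, so n = 6; the polynomial solution is T_6(x).
With y = sum_k a_k x^k, matching x^k gives (k+2)(k+1) a_{k+2} = (k^2 - n^2) a_k = (k - 6)(k + 6) a_k. The right side vanishes at k = 6, so the series with the parity of 6 terminates at degree 6.
Standard normalization: leading coefficient of T_n is 2^(n-1), so a_6 = 2^5 = 32. Work downward with a_k = (k+1)(k+2) a_{k+2} / ((k - 6)(k + 6)):
  a_4 = (5)(6)(32) / ((4 - 6)(4 + 6)) = 960/(-20) = -48
  a_2 = (3)(4)(-48) / ((2 - 6)(2 + 6)) = -576/(-32) = 18
  a_0 = (1)(2)(18) / ((0 - 6)(0 + 6)) = 36/(-36) = -1
Hence T_6(x) = 32 x^6 - 48 x^4 + 18 x^2 - 1.

T_6(x); series = 32 x^6 - 48 x^4 + 18 x^2 - 1


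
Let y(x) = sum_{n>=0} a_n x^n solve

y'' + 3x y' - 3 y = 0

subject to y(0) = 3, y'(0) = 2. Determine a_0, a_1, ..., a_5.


Ansatz: y(x) = sum_{n>=0} a_n x^n, so y'(x) = sum_{n>=1} n a_n x^(n-1) and y''(x) = sum_{n>=2} n(n-1) a_n x^(n-2).
Substitute into P(x) y'' + Q(x) y' + R(x) y = 0 with P(x) = 1, Q(x) = 3x, R(x) = -3, and match powers of x.
Initial conditions: a_0 = 3, a_1 = 2.
Setting the coefficient of each power of x to zero and solving order by order (substituting the coefficients already found):
  x^0: 2 a_2 - 3 a_0 = 0  ->  2 a_2 = 3 a_0 = 9  ->  a_2 = 9/2
  x^1: 6 a_3 = 0  ->  a_3 = 0
  x^2: 12 a_4 + 3 a_2 = 0  ->  12 a_4 = -3 a_2 = -27/2  ->  a_4 = -9/8
  x^3: 20 a_5 + 6 a_3 = 0  ->  20 a_5 = -6 a_3 = 0  ->  a_5 = 0
Truncated series: y(x) = 3 + 2 x + (9/2) x^2 - (9/8) x^4 + O(x^6).

a_0 = 3; a_1 = 2; a_2 = 9/2; a_3 = 0; a_4 = -9/8; a_5 = 0


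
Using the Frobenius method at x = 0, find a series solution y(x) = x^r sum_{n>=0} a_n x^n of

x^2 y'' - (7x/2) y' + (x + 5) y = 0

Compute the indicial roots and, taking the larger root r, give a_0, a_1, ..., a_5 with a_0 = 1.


Write in Frobenius form y'' + (p(x)/x) y' + (q(x)/x^2) y = 0:
  p(x) = -7/2,  q(x) = x + 5.
Indicial equation: r(r-1) + (-7/2) r + (5) = 0 -> roots r_1 = 5/2, r_2 = 2.
Take r = r_1 = 5/2. Let y(x) = x^r sum_{n>=0} a_n x^n with a_0 = 1.
Substitute y = x^r sum a_n x^n and match x^{r+n}. The recurrence is
  D(n) a_n + 1 a_{n-1} = 0,  where D(n) = (r+n)(r+n-1) + (-7/2)(r+n) + (5).
  a_n = -1 / D(n) * a_{n-1}.
Since the indicial polynomial factors as (r - r_1)(r - r_2), D(n) = (r_1 + n - r_1)(r_1 + n - r_2) = n(n + 1/2).
Evaluating step by step (a_0 = 1):
  n = 1: D(1) = 1(1 + 1/2) = 3/2; numerator = -1(1) = -1; a_1 = (-1)/(3/2) = -2/3
  n = 2: D(2) = 2(2 + 1/2) = 5; numerator = -1(-2/3) = 2/3; a_2 = (2/3)/(5) = 2/15
  n = 3: D(3) = 3(3 + 1/2) = 21/2; numerator = -1(2/15) = -2/15; a_3 = (-2/15)/(21/2) = -4/315
  n = 4: D(4) = 4(4 + 1/2) = 18; numerator = -1(-4/315) = 4/315; a_4 = (4/315)/(18) = 2/2835
  n = 5: D(5) = 5(5 + 1/2) = 55/2; numerator = -1(2/2835) = -2/2835; a_5 = (-2/2835)/(55/2) = -4/155925

r = 5/2; a_0 = 1; a_1 = -2/3; a_2 = 2/15; a_3 = -4/315; a_4 = 2/2835; a_5 = -4/155925


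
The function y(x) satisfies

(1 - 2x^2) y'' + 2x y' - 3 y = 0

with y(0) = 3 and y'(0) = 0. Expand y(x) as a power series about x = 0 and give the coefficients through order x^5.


Ansatz: y(x) = sum_{n>=0} a_n x^n, so y'(x) = sum_{n>=1} n a_n x^(n-1) and y''(x) = sum_{n>=2} n(n-1) a_n x^(n-2).
Substitute into P(x) y'' + Q(x) y' + R(x) y = 0 with P(x) = 1 - 2x^2, Q(x) = 2x, R(x) = -3, and match powers of x.
Initial conditions: a_0 = 3, a_1 = 0.
Setting the coefficient of each power of x to zero and solving order by order (substituting the coefficients already found):
  x^0: 2 a_2 - 3 a_0 = 0  ->  2 a_2 = 3 a_0 = 9  ->  a_2 = 9/2
  x^1: 6 a_3 - a_1 = 0  ->  6 a_3 = a_1 = 0  ->  a_3 = 0
  x^2: 12 a_4 - 3 a_2 = 0  ->  12 a_4 = 3 a_2 = 27/2  ->  a_4 = 9/8
  x^3: 20 a_5 - 9 a_3 = 0  ->  20 a_5 = 9 a_3 = 0  ->  a_5 = 0
Truncated series: y(x) = 3 + (9/2) x^2 + (9/8) x^4 + O(x^6).

a_0 = 3; a_1 = 0; a_2 = 9/2; a_3 = 0; a_4 = 9/8; a_5 = 0


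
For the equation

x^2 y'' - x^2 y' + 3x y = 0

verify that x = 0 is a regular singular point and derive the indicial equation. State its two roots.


Divide by x^2 to reach normal form y'' + P_1(x) y' + P_2(x) y = 0 with P_1(x) = -1 and P_2(x) = 3/x.
x = 0 is a singular point because the y-coefficient 3/x has a pole at x = 0.
It is a regular singular point because x P_1(x) = p(x) = -x and x^2 P_2(x) = q(x) = 3x are polynomials, hence analytic at x = 0.
p(0) = 0,  q(0) = 0.
Indicial equation: r(r-1) + p(0) r + q(0) = 0, i.e. r^2 + (p(0) - 1) r + q(0) = 0, i.e. r^2 - 1 r = 0.
Discriminant: (-1)^2 - 4(0) = 1, so r = (1 ± 1)/2.
Solving: r_1 = 1, r_2 = 0.

indicial: r^2 - 1 r = 0; roots r_1 = 1, r_2 = 0


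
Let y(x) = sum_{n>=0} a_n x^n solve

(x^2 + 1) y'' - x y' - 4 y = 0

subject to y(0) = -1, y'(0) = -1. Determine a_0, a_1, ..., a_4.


Ansatz: y(x) = sum_{n>=0} a_n x^n, so y'(x) = sum_{n>=1} n a_n x^(n-1) and y''(x) = sum_{n>=2} n(n-1) a_n x^(n-2).
Substitute into P(x) y'' + Q(x) y' + R(x) y = 0 with P(x) = x^2 + 1, Q(x) = -x, R(x) = -4, and match powers of x.
Initial conditions: a_0 = -1, a_1 = -1.
Setting the coefficient of each power of x to zero and solving order by order (substituting the coefficients already found):
  x^0: 2 a_2 - 4 a_0 = 0  ->  2 a_2 = 4 a_0 = -4  ->  a_2 = -2
  x^1: 6 a_3 - 5 a_1 = 0  ->  6 a_3 = 5 a_1 = -5  ->  a_3 = -5/6
  x^2: 12 a_4 - 4 a_2 = 0  ->  12 a_4 = 4 a_2 = -8  ->  a_4 = -2/3
Truncated series: y(x) = -1 - x - 2 x^2 - (5/6) x^3 - (2/3) x^4 + O(x^5).

a_0 = -1; a_1 = -1; a_2 = -2; a_3 = -5/6; a_4 = -2/3


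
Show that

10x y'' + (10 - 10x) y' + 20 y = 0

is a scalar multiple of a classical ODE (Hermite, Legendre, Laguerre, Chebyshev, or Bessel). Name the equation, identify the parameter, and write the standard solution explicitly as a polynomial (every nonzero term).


All three coefficients share the factor 10; dividing through by 10 gives  x y'' + (1 - x) y' + 2 y = 0.
This matches the Laguerre equation x y'' + (1 - x) y' + n y = 0 with n = 2; the polynomial solution is L_2(x).
With y = sum_k a_k x^k, matching x^k gives (k+1)k a_{k+1} + (k+1) a_{k+1} - k a_k + n a_k = 0, i.e. (k+1)^2 a_{k+1} = (k - n) a_k = (k - 2) a_k. The right side vanishes at k = 2, so the series terminates at degree 2.
Standard normalization L_n(0) = 1 gives a_0 = 1. Work upward with a_{k+1} = (k - 2) a_k / (k+1)^2:
  a_1 = (0 - 2)(1) / 1^2 = -2/1 = -2
  a_2 = (1 - 2)(-2) / 2^2 = 2/4 = 1/2
Hence L_2(x) = x^2/2 - 2 x + 1.

L_2(x); series = x^2/2 - 2 x + 1


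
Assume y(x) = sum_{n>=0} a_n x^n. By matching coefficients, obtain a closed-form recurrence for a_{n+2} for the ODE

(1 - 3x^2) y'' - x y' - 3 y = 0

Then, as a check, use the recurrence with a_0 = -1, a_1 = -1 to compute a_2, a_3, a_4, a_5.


Substitute y = sum_n a_n x^n.
(1 - 3 x^2) y'' contributes (n+2)(n+1) a_{n+2} - 3 n(n-1) a_n at x^n.
-x y'(x) contributes -n a_n at x^n.
-3 y(x) contributes -3 a_n at x^n.
Matching x^n: (n+2)(n+1) a_{n+2} + (-3 n(n-1) - n - 3) a_n = 0.
Thus a_{n+2} = (3 n(n-1) + n + 3) / ((n+1)(n+2)) * a_n.

Check with a_0 = -1, a_1 = -1 (apply the recurrence for n = 0, 1, 2, 3): a_0 = -1, a_1 = -1, a_2 = -3/2, a_3 = -2/3, a_4 = -11/8, a_5 = -4/5.

a_(n+2) = (3 n(n-1) + n + 3) / ((n+1)(n+2)) * a_n; check: a_0 = -1, a_1 = -1, a_2 = -3/2, a_3 = -2/3, a_4 = -11/8, a_5 = -4/5


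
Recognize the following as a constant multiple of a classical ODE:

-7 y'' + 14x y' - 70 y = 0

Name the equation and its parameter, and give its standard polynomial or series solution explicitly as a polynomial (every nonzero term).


All three coefficients share the factor -7; dividing through by -7 gives  y'' - 2x y' + 10 y = 0.
This matches the Hermite equation y'' - 2x y' + 2n y = 0 with 2n = 10, so n = 5; the polynomial solution is H_5(x).
With y = sum_k a_k x^k, matching x^k gives (k+2)(k+1) a_{k+2} = 2(k - n) a_k = 2(k - 5) a_k. The right side vanishes at k = 5, so the series with the parity of 5 terminates at degree 5.
Standard normalization: leading coefficient of H_n is 2^n, so a_5 = 2^5 = 32. Work downward with a_k = (k+1)(k+2) a_{k+2} / (2(k - n)):
  a_3 = (4)(5)(32) / (2(3 - 5)) = 640/(-4) = -160
  a_1 = (2)(3)(-160) / (2(1 - 5)) = -960/(-8) = 120
Hence H_5(x) = 32 x^5 - 160 x^3 + 120 x.

H_5(x); series = 32 x^5 - 160 x^3 + 120 x


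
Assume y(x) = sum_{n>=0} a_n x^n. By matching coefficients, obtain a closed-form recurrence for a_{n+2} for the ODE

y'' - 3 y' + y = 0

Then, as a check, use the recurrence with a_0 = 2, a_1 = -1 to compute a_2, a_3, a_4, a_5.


Substitute y = sum_n a_n x^n.
y''(x) has coefficient (n+2)(n+1) a_{n+2} at x^n;
-3 y'(x) has coefficient -3 (n+1) a_{n+1} at x^n;
y(x) has coefficient 1 a_n at x^n.
Matching x^n: (n+2)(n+1) a_{n+2} - 3 (n+1) a_{n+1} + 1 a_n = 0.
Thus a_{n+2} = [3 (n+1) a_{n+1} - 1 a_n] / ((n+1)(n+2)).

Check with a_0 = 2, a_1 = -1 (apply the recurrence for n = 0, 1, 2, 3): a_0 = 2, a_1 = -1, a_2 = -5/2, a_3 = -7/3, a_4 = -37/24, a_5 = -97/120.

a_(n+2) = [3 (n+1) a_(n+1) - 1 a_n] / ((n+1)(n+2)); check: a_0 = 2, a_1 = -1, a_2 = -5/2, a_3 = -7/3, a_4 = -37/24, a_5 = -97/120


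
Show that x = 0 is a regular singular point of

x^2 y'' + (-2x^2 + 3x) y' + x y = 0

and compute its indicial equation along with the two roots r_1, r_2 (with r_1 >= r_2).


Divide by x^2 to reach normal form y'' + P_1(x) y' + P_2(x) y = 0 with P_1(x) = -2 + 3/x and P_2(x) = 1/x.
x = 0 is a singular point because the y'-coefficient -2 + 3/x has a pole at x = 0 and the y-coefficient 1/x has a pole at x = 0.
It is a regular singular point because x P_1(x) = p(x) = 3 - 2x and x^2 P_2(x) = q(x) = x are polynomials, hence analytic at x = 0.
p(0) = 3,  q(0) = 0.
Indicial equation: r(r-1) + p(0) r + q(0) = 0, i.e. r^2 + (p(0) - 1) r + q(0) = 0, i.e. r^2 + 2 r = 0.
Discriminant: (2)^2 - 4(0) = 4, so r = (-2 ± 2)/2.
Solving: r_1 = 0, r_2 = -2.

indicial: r^2 + 2 r = 0; roots r_1 = 0, r_2 = -2


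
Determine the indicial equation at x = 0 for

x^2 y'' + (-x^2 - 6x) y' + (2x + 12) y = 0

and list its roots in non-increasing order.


Divide by x^2 to reach normal form y'' + P_1(x) y' + P_2(x) y = 0 with P_1(x) = -1 - 6/x and P_2(x) = 2/x + 12/x^2.
x = 0 is a singular point because the y'-coefficient -1 - 6/x has a pole at x = 0 and the y-coefficient 2/x + 12/x^2 has a pole at x = 0.
It is a regular singular point because x P_1(x) = p(x) = -x - 6 and x^2 P_2(x) = q(x) = 2x + 12 are polynomials, hence analytic at x = 0.
p(0) = -6,  q(0) = 12.
Indicial equation: r(r-1) + p(0) r + q(0) = 0, i.e. r^2 + (p(0) - 1) r + q(0) = 0, i.e. r^2 - 7 r + 12 = 0.
Discriminant: (-7)^2 - 4(12) = 1, so r = (7 ± 1)/2.
Solving: r_1 = 4, r_2 = 3.

indicial: r^2 - 7 r + 12 = 0; roots r_1 = 4, r_2 = 3


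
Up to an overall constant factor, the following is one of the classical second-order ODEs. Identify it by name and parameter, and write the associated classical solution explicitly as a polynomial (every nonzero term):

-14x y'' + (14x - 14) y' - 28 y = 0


All three coefficients share the factor -14; dividing through by -14 gives  x y'' + (1 - x) y' + 2 y = 0.
This matches the Laguerre equation x y'' + (1 - x) y' + n y = 0 with n = 2; the polynomial solution is L_2(x).
With y = sum_k a_k x^k, matching x^k gives (k+1)k a_{k+1} + (k+1) a_{k+1} - k a_k + n a_k = 0, i.e. (k+1)^2 a_{k+1} = (k - n) a_k = (k - 2) a_k. The right side vanishes at k = 2, so the series terminates at degree 2.
Standard normalization L_n(0) = 1 gives a_0 = 1. Work upward with a_{k+1} = (k - 2) a_k / (k+1)^2:
  a_1 = (0 - 2)(1) / 1^2 = -2/1 = -2
  a_2 = (1 - 2)(-2) / 2^2 = 2/4 = 1/2
Hence L_2(x) = x^2/2 - 2 x + 1.

L_2(x); series = x^2/2 - 2 x + 1


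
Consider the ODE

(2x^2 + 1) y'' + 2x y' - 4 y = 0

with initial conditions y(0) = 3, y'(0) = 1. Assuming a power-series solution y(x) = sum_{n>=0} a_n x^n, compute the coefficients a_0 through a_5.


Ansatz: y(x) = sum_{n>=0} a_n x^n, so y'(x) = sum_{n>=1} n a_n x^(n-1) and y''(x) = sum_{n>=2} n(n-1) a_n x^(n-2).
Substitute into P(x) y'' + Q(x) y' + R(x) y = 0 with P(x) = 2x^2 + 1, Q(x) = 2x, R(x) = -4, and match powers of x.
Initial conditions: a_0 = 3, a_1 = 1.
Setting the coefficient of each power of x to zero and solving order by order (substituting the coefficients already found):
  x^0: 2 a_2 - 4 a_0 = 0  ->  2 a_2 = 4 a_0 = 12  ->  a_2 = 6
  x^1: 6 a_3 - 2 a_1 = 0  ->  6 a_3 = 2 a_1 = 2  ->  a_3 = 1/3
  x^2: 12 a_4 + 4 a_2 = 0  ->  12 a_4 = -4 a_2 = -24  ->  a_4 = -2
  x^3: 20 a_5 + 14 a_3 = 0  ->  20 a_5 = -14 a_3 = -14/3  ->  a_5 = -7/30
Truncated series: y(x) = 3 + x + 6 x^2 + (1/3) x^3 - 2 x^4 - (7/30) x^5 + O(x^6).

a_0 = 3; a_1 = 1; a_2 = 6; a_3 = 1/3; a_4 = -2; a_5 = -7/30


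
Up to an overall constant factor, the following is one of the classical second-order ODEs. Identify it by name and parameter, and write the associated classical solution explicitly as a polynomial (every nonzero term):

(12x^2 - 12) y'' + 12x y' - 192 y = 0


All three coefficients share the factor -12; dividing through by -12 gives  (1 - x^2) y'' - x y' + 16 y = 0.
This matches the Chebyshev equation (1 - x^2) y'' - x y' + n^2 y = 0 (note the -x y' term, not -2x y') with n^2 = 16, so n = 4; the polynomial solution is T_4(x).
With y = sum_k a_k x^k, matching x^k gives (k+2)(k+1) a_{k+2} = (k^2 - n^2) a_k = (k - 4)(k + 4) a_k. The right side vanishes at k = 4, so the series with the parity of 4 terminates at degree 4.
Standard normalization: leading coefficient of T_n is 2^(n-1), so a_4 = 2^3 = 8. Work downward with a_k = (k+1)(k+2) a_{k+2} / ((k - 4)(k + 4)):
  a_2 = (3)(4)(8) / ((2 - 4)(2 + 4)) = 96/(-12) = -8
  a_0 = (1)(2)(-8) / ((0 - 4)(0 + 4)) = -16/(-16) = 1
Hence T_4(x) = 8 x^4 - 8 x^2 + 1.

T_4(x); series = 8 x^4 - 8 x^2 + 1


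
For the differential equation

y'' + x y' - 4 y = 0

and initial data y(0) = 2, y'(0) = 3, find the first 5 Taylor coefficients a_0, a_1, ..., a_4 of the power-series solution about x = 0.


Ansatz: y(x) = sum_{n>=0} a_n x^n, so y'(x) = sum_{n>=1} n a_n x^(n-1) and y''(x) = sum_{n>=2} n(n-1) a_n x^(n-2).
Substitute into P(x) y'' + Q(x) y' + R(x) y = 0 with P(x) = 1, Q(x) = x, R(x) = -4, and match powers of x.
Initial conditions: a_0 = 2, a_1 = 3.
Setting the coefficient of each power of x to zero and solving order by order (substituting the coefficients already found):
  x^0: 2 a_2 - 4 a_0 = 0  ->  2 a_2 = 4 a_0 = 8  ->  a_2 = 4
  x^1: 6 a_3 - 3 a_1 = 0  ->  6 a_3 = 3 a_1 = 9  ->  a_3 = 3/2
  x^2: 12 a_4 - 2 a_2 = 0  ->  12 a_4 = 2 a_2 = 8  ->  a_4 = 2/3
Truncated series: y(x) = 2 + 3 x + 4 x^2 + (3/2) x^3 + (2/3) x^4 + O(x^5).

a_0 = 2; a_1 = 3; a_2 = 4; a_3 = 3/2; a_4 = 2/3


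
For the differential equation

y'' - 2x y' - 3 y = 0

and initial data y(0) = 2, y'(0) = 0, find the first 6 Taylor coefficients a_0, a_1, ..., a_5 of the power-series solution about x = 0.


Ansatz: y(x) = sum_{n>=0} a_n x^n, so y'(x) = sum_{n>=1} n a_n x^(n-1) and y''(x) = sum_{n>=2} n(n-1) a_n x^(n-2).
Substitute into P(x) y'' + Q(x) y' + R(x) y = 0 with P(x) = 1, Q(x) = -2x, R(x) = -3, and match powers of x.
Initial conditions: a_0 = 2, a_1 = 0.
Setting the coefficient of each power of x to zero and solving order by order (substituting the coefficients already found):
  x^0: 2 a_2 - 3 a_0 = 0  ->  2 a_2 = 3 a_0 = 6  ->  a_2 = 3
  x^1: 6 a_3 - 5 a_1 = 0  ->  6 a_3 = 5 a_1 = 0  ->  a_3 = 0
  x^2: 12 a_4 - 7 a_2 = 0  ->  12 a_4 = 7 a_2 = 21  ->  a_4 = 7/4
  x^3: 20 a_5 - 9 a_3 = 0  ->  20 a_5 = 9 a_3 = 0  ->  a_5 = 0
Truncated series: y(x) = 2 + 3 x^2 + (7/4) x^4 + O(x^6).

a_0 = 2; a_1 = 0; a_2 = 3; a_3 = 0; a_4 = 7/4; a_5 = 0


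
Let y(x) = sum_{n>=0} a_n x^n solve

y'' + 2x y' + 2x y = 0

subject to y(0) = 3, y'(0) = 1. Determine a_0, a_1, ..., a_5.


Ansatz: y(x) = sum_{n>=0} a_n x^n, so y'(x) = sum_{n>=1} n a_n x^(n-1) and y''(x) = sum_{n>=2} n(n-1) a_n x^(n-2).
Substitute into P(x) y'' + Q(x) y' + R(x) y = 0 with P(x) = 1, Q(x) = 2x, R(x) = 2x, and match powers of x.
Initial conditions: a_0 = 3, a_1 = 1.
Setting the coefficient of each power of x to zero and solving order by order (substituting the coefficients already found):
  x^0: 2 a_2 = 0  ->  a_2 = 0
  x^1: 6 a_3 + 2 a_1 + 2 a_0 = 0  ->  6 a_3 = -2 a_1 - 2 a_0 = -8  ->  a_3 = -4/3
  x^2: 12 a_4 + 4 a_2 + 2 a_1 = 0  ->  12 a_4 = -4 a_2 - 2 a_1 = -2  ->  a_4 = -1/6
  x^3: 20 a_5 + 6 a_3 + 2 a_2 = 0  ->  20 a_5 = -6 a_3 - 2 a_2 = 8  ->  a_5 = 2/5
Truncated series: y(x) = 3 + x - (4/3) x^3 - (1/6) x^4 + (2/5) x^5 + O(x^6).

a_0 = 3; a_1 = 1; a_2 = 0; a_3 = -4/3; a_4 = -1/6; a_5 = 2/5


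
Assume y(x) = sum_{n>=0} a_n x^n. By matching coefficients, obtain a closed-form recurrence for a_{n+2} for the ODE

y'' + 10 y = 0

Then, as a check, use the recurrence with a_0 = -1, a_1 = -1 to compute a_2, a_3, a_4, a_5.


Substitute y = sum_n a_n x^n into y'' + (const) y = 0.
y''(x) = sum_{n>=0} (n+2)(n+1) a_{n+2} x^n.
The ODE becomes sum_n [(n+2)(n+1) a_{n+2} + 10 a_n] x^n = 0.
Setting each coefficient to zero gives the recurrence:
  (n+2)(n+1) a_{n+2} + 10 a_n = 0,
  a_{n+2} = -10 / ((n+1)(n+2)) a_n.

Check with a_0 = -1, a_1 = -1 (apply the recurrence for n = 0, 1, 2, 3): a_0 = -1, a_1 = -1, a_2 = 5, a_3 = 5/3, a_4 = -25/6, a_5 = -5/6.

a_{n+2} = -10/((n+1)(n+2)) * a_n; check: a_0 = -1, a_1 = -1, a_2 = 5, a_3 = 5/3, a_4 = -25/6, a_5 = -5/6


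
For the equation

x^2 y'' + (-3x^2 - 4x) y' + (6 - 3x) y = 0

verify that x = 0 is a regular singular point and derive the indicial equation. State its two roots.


Divide by x^2 to reach normal form y'' + P_1(x) y' + P_2(x) y = 0 with P_1(x) = -3 - 4/x and P_2(x) = -3/x + 6/x^2.
x = 0 is a singular point because the y'-coefficient -3 - 4/x has a pole at x = 0 and the y-coefficient -3/x + 6/x^2 has a pole at x = 0.
It is a regular singular point because x P_1(x) = p(x) = -3x - 4 and x^2 P_2(x) = q(x) = 6 - 3x are polynomials, hence analytic at x = 0.
p(0) = -4,  q(0) = 6.
Indicial equation: r(r-1) + p(0) r + q(0) = 0, i.e. r^2 + (p(0) - 1) r + q(0) = 0, i.e. r^2 - 5 r + 6 = 0.
Discriminant: (-5)^2 - 4(6) = 1, so r = (5 ± 1)/2.
Solving: r_1 = 3, r_2 = 2.

indicial: r^2 - 5 r + 6 = 0; roots r_1 = 3, r_2 = 2


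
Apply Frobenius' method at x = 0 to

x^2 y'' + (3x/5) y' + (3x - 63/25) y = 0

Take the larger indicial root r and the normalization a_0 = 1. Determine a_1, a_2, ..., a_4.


Write in Frobenius form y'' + (p(x)/x) y' + (q(x)/x^2) y = 0:
  p(x) = 3/5,  q(x) = 3x - 63/25.
Indicial equation: r(r-1) + (3/5) r + (-63/25) = 0 -> roots r_1 = 9/5, r_2 = -7/5.
Take r = r_1 = 9/5. Let y(x) = x^r sum_{n>=0} a_n x^n with a_0 = 1.
Substitute y = x^r sum a_n x^n and match x^{r+n}. The recurrence is
  D(n) a_n + 3 a_{n-1} = 0,  where D(n) = (r+n)(r+n-1) + (3/5)(r+n) + (-63/25).
  a_n = -3 / D(n) * a_{n-1}.
Since the indicial polynomial factors as (r - r_1)(r - r_2), D(n) = (r_1 + n - r_1)(r_1 + n - r_2) = n(n + 16/5).
Evaluating step by step (a_0 = 1):
  n = 1: D(1) = 1(1 + 16/5) = 21/5; numerator = -3(1) = -3; a_1 = (-3)/(21/5) = -5/7
  n = 2: D(2) = 2(2 + 16/5) = 52/5; numerator = -3(-5/7) = 15/7; a_2 = (15/7)/(52/5) = 75/364
  n = 3: D(3) = 3(3 + 16/5) = 93/5; numerator = -3(75/364) = -225/364; a_3 = (-225/364)/(93/5) = -375/11284
  n = 4: D(4) = 4(4 + 16/5) = 144/5; numerator = -3(-375/11284) = 1125/11284; a_4 = (1125/11284)/(144/5) = 625/180544

r = 9/5; a_0 = 1; a_1 = -5/7; a_2 = 75/364; a_3 = -375/11284; a_4 = 625/180544


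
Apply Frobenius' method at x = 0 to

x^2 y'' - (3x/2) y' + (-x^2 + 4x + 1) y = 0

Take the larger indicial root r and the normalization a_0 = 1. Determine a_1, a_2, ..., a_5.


Write in Frobenius form y'' + (p(x)/x) y' + (q(x)/x^2) y = 0:
  p(x) = -3/2,  q(x) = -x^2 + 4x + 1.
Indicial equation: r(r-1) + (-3/2) r + (1) = 0 -> roots r_1 = 2, r_2 = 1/2.
Take r = r_1 = 2. Let y(x) = x^r sum_{n>=0} a_n x^n with a_0 = 1.
Substitute y = x^r sum a_n x^n and match x^{r+n}. The recurrence is
  D(n) a_n + 4 a_{n-1} - 1 a_{n-2} = 0,  where D(n) = (r+n)(r+n-1) + (-3/2)(r+n) + (1).
  a_n = [-4 a_{n-1} + 1 a_{n-2}] / D(n).
Since the indicial polynomial factors as (r - r_1)(r - r_2), D(n) = (r_1 + n - r_1)(r_1 + n - r_2) = n(n + 3/2).
Evaluating step by step (a_0 = 1):
  n = 1: D(1) = 1(1 + 3/2) = 5/2; numerator = -4(1) = -4; a_1 = (-4)/(5/2) = -8/5
  n = 2: D(2) = 2(2 + 3/2) = 7; numerator = -4(-8/5) + 1(1) = 37/5; a_2 = (37/5)/(7) = 37/35
  n = 3: D(3) = 3(3 + 3/2) = 27/2; numerator = -4(37/35) + 1(-8/5) = -204/35; a_3 = (-204/35)/(27/2) = -136/315
  n = 4: D(4) = 4(4 + 3/2) = 22; numerator = -4(-136/315) + 1(37/35) = 877/315; a_4 = (877/315)/(22) = 877/6930
  n = 5: D(5) = 5(5 + 3/2) = 65/2; numerator = -4(877/6930) + 1(-136/315) = -650/693; a_5 = (-650/693)/(65/2) = -20/693

r = 2; a_0 = 1; a_1 = -8/5; a_2 = 37/35; a_3 = -136/315; a_4 = 877/6930; a_5 = -20/693


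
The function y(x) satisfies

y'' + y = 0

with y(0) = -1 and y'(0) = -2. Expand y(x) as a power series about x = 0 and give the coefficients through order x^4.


Ansatz: y(x) = sum_{n>=0} a_n x^n, so y'(x) = sum_{n>=1} n a_n x^(n-1) and y''(x) = sum_{n>=2} n(n-1) a_n x^(n-2).
Substitute into P(x) y'' + Q(x) y' + R(x) y = 0 with P(x) = 1, Q(x) = 0, R(x) = 1, and match powers of x.
Initial conditions: a_0 = -1, a_1 = -2.
Setting the coefficient of each power of x to zero and solving order by order (substituting the coefficients already found):
  x^0: 2 a_2 + a_0 = 0  ->  2 a_2 = -a_0 = 1  ->  a_2 = 1/2
  x^1: 6 a_3 + a_1 = 0  ->  6 a_3 = -a_1 = 2  ->  a_3 = 1/3
  x^2: 12 a_4 + a_2 = 0  ->  12 a_4 = -a_2 = -1/2  ->  a_4 = -1/24
Truncated series: y(x) = -1 - 2 x + (1/2) x^2 + (1/3) x^3 - (1/24) x^4 + O(x^5).

a_0 = -1; a_1 = -2; a_2 = 1/2; a_3 = 1/3; a_4 = -1/24


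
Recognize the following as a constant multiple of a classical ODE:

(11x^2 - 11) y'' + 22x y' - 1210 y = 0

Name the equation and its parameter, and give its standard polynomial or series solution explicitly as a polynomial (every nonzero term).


All three coefficients share the factor -11; dividing through by -11 gives  (1 - x^2) y'' - 2x y' + 110 y = 0.
This matches the Legendre equation (1 - x^2) y'' - 2x y' + n(n+1) y = 0 (note the -2x y' term) with n(n+1) = 110, so n = 10; the polynomial solution is P_10(x).
With y = sum_k a_k x^k, matching x^k gives (k+2)(k+1) a_{k+2} = [k(k+1) - n(n+1)] a_k = (k - 10)(k + 11) a_k. The right side vanishes at k = 10, so the series with the parity of 10 terminates at degree 10.
Standard normalization (P_n(1) = 1): leading coefficient (2n)!/(2^n (n!)^2) = 2432902008176640000/(1024*13168189440000) = 46189/256, so a_10 = 46189/256. Work downward with a_k = (k+1)(k+2) a_{k+2} / ((k - 10)(k + 11)):
  a_8 = (9)(10)(46189/256) / ((8 - 10)(8 + 11)) = (2078505/128)/(-38) = -109395/256
  a_6 = (7)(8)(-109395/256) / ((6 - 10)(6 + 11)) = (-765765/32)/(-68) = 45045/128
  a_4 = (5)(6)(45045/128) / ((4 - 10)(4 + 11)) = (675675/64)/(-90) = -15015/128
  a_2 = (3)(4)(-15015/128) / ((2 - 10)(2 + 11)) = (-45045/32)/(-104) = 3465/256
  a_0 = (1)(2)(3465/256) / ((0 - 10)(0 + 11)) = (3465/128)/(-110) = -63/256
Hence P_10(x) = 46189 x^10/256 - 109395 x^8/256 + 45045 x^6/128 - 15015 x^4/128 + 3465 x^2/256 - 63/256.

P_10(x); series = 46189 x^10/256 - 109395 x^8/256 + 45045 x^6/128 - 15015 x^4/128 + 3465 x^2/256 - 63/256


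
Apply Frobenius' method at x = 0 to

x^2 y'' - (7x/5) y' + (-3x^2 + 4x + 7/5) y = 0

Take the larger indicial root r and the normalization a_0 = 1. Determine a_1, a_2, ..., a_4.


Write in Frobenius form y'' + (p(x)/x) y' + (q(x)/x^2) y = 0:
  p(x) = -7/5,  q(x) = -3x^2 + 4x + 7/5.
Indicial equation: r(r-1) + (-7/5) r + (7/5) = 0 -> roots r_1 = 7/5, r_2 = 1.
Take r = r_1 = 7/5. Let y(x) = x^r sum_{n>=0} a_n x^n with a_0 = 1.
Substitute y = x^r sum a_n x^n and match x^{r+n}. The recurrence is
  D(n) a_n + 4 a_{n-1} - 3 a_{n-2} = 0,  where D(n) = (r+n)(r+n-1) + (-7/5)(r+n) + (7/5).
  a_n = [-4 a_{n-1} + 3 a_{n-2}] / D(n).
Since the indicial polynomial factors as (r - r_1)(r - r_2), D(n) = (r_1 + n - r_1)(r_1 + n - r_2) = n(n + 2/5).
Evaluating step by step (a_0 = 1):
  n = 1: D(1) = 1(1 + 2/5) = 7/5; numerator = -4(1) = -4; a_1 = (-4)/(7/5) = -20/7
  n = 2: D(2) = 2(2 + 2/5) = 24/5; numerator = -4(-20/7) + 3(1) = 101/7; a_2 = (101/7)/(24/5) = 505/168
  n = 3: D(3) = 3(3 + 2/5) = 51/5; numerator = -4(505/168) + 3(-20/7) = -865/42; a_3 = (-865/42)/(51/5) = -4325/2142
  n = 4: D(4) = 4(4 + 2/5) = 88/5; numerator = -4(-4325/2142) + 3(505/168) = 146465/8568; a_4 = (146465/8568)/(88/5) = 66575/68544

r = 7/5; a_0 = 1; a_1 = -20/7; a_2 = 505/168; a_3 = -4325/2142; a_4 = 66575/68544


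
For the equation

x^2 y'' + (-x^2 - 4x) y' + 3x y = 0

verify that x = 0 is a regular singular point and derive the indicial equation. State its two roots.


Divide by x^2 to reach normal form y'' + P_1(x) y' + P_2(x) y = 0 with P_1(x) = -1 - 4/x and P_2(x) = 3/x.
x = 0 is a singular point because the y'-coefficient -1 - 4/x has a pole at x = 0 and the y-coefficient 3/x has a pole at x = 0.
It is a regular singular point because x P_1(x) = p(x) = -x - 4 and x^2 P_2(x) = q(x) = 3x are polynomials, hence analytic at x = 0.
p(0) = -4,  q(0) = 0.
Indicial equation: r(r-1) + p(0) r + q(0) = 0, i.e. r^2 + (p(0) - 1) r + q(0) = 0, i.e. r^2 - 5 r = 0.
Discriminant: (-5)^2 - 4(0) = 25, so r = (5 ± 5)/2.
Solving: r_1 = 5, r_2 = 0.

indicial: r^2 - 5 r = 0; roots r_1 = 5, r_2 = 0


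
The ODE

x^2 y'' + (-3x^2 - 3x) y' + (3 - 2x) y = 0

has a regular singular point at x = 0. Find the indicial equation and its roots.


Divide by x^2 to reach normal form y'' + P_1(x) y' + P_2(x) y = 0 with P_1(x) = -3 - 3/x and P_2(x) = -2/x + 3/x^2.
x = 0 is a singular point because the y'-coefficient -3 - 3/x has a pole at x = 0 and the y-coefficient -2/x + 3/x^2 has a pole at x = 0.
It is a regular singular point because x P_1(x) = p(x) = -3x - 3 and x^2 P_2(x) = q(x) = 3 - 2x are polynomials, hence analytic at x = 0.
p(0) = -3,  q(0) = 3.
Indicial equation: r(r-1) + p(0) r + q(0) = 0, i.e. r^2 + (p(0) - 1) r + q(0) = 0, i.e. r^2 - 4 r + 3 = 0.
Discriminant: (-4)^2 - 4(3) = 4, so r = (4 ± 2)/2.
Solving: r_1 = 3, r_2 = 1.

indicial: r^2 - 4 r + 3 = 0; roots r_1 = 3, r_2 = 1


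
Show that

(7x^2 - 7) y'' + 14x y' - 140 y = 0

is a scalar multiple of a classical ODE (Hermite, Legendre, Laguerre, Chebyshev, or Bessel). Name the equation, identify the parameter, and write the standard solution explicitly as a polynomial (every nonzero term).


All three coefficients share the factor -7; dividing through by -7 gives  (1 - x^2) y'' - 2x y' + 20 y = 0.
This matches the Legendre equation (1 - x^2) y'' - 2x y' + n(n+1) y = 0 (note the -2x y' term) with n(n+1) = 20, so n = 4; the polynomial solution is P_4(x).
With y = sum_k a_k x^k, matching x^k gives (k+2)(k+1) a_{k+2} = [k(k+1) - n(n+1)] a_k = (k - 4)(k + 5) a_k. The right side vanishes at k = 4, so the series with the parity of 4 terminates at degree 4.
Standard normalization (P_n(1) = 1): leading coefficient (2n)!/(2^n (n!)^2) = 40320/(16*576) = 35/8, so a_4 = 35/8. Work downward with a_k = (k+1)(k+2) a_{k+2} / ((k - 4)(k + 5)):
  a_2 = (3)(4)(35/8) / ((2 - 4)(2 + 5)) = (105/2)/(-14) = -15/4
  a_0 = (1)(2)(-15/4) / ((0 - 4)(0 + 5)) = (-15/2)/(-20) = 3/8
Hence P_4(x) = 35 x^4/8 - 15 x^2/4 + 3/8.

P_4(x); series = 35 x^4/8 - 15 x^2/4 + 3/8


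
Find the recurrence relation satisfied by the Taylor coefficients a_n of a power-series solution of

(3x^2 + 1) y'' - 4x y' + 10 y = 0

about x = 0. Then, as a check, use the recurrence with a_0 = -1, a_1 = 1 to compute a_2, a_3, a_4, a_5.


Substitute y = sum_n a_n x^n.
(1 + 3 x^2) y'' contributes (n+2)(n+1) a_{n+2} + 3 n(n-1) a_n at x^n.
-4 x y'(x) contributes -4 n a_n at x^n.
10 y(x) contributes 10 a_n at x^n.
Matching x^n: (n+2)(n+1) a_{n+2} + (3 n(n-1) - 4 n + 10) a_n = 0.
Thus a_{n+2} = (-3 n(n-1) + 4 n - 10) / ((n+1)(n+2)) * a_n.

Check with a_0 = -1, a_1 = 1 (apply the recurrence for n = 0, 1, 2, 3): a_0 = -1, a_1 = 1, a_2 = 5, a_3 = -1, a_4 = -10/3, a_5 = 4/5.

a_(n+2) = (-3 n(n-1) + 4 n - 10) / ((n+1)(n+2)) * a_n; check: a_0 = -1, a_1 = 1, a_2 = 5, a_3 = -1, a_4 = -10/3, a_5 = 4/5


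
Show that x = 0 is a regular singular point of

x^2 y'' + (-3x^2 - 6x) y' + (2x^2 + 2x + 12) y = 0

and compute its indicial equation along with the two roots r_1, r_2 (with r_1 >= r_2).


Divide by x^2 to reach normal form y'' + P_1(x) y' + P_2(x) y = 0 with P_1(x) = -3 - 6/x and P_2(x) = 2 + 2/x + 12/x^2.
x = 0 is a singular point because the y'-coefficient -3 - 6/x has a pole at x = 0 and the y-coefficient 2 + 2/x + 12/x^2 has a pole at x = 0.
It is a regular singular point because x P_1(x) = p(x) = -3x - 6 and x^2 P_2(x) = q(x) = 2x^2 + 2x + 12 are polynomials, hence analytic at x = 0.
p(0) = -6,  q(0) = 12.
Indicial equation: r(r-1) + p(0) r + q(0) = 0, i.e. r^2 + (p(0) - 1) r + q(0) = 0, i.e. r^2 - 7 r + 12 = 0.
Discriminant: (-7)^2 - 4(12) = 1, so r = (7 ± 1)/2.
Solving: r_1 = 4, r_2 = 3.

indicial: r^2 - 7 r + 12 = 0; roots r_1 = 4, r_2 = 3


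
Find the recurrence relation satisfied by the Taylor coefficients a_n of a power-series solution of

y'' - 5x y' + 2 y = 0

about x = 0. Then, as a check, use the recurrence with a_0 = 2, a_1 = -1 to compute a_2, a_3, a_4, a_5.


Substitute y = sum_n a_n x^n.
y''(x) has coefficient (n+2)(n+1) a_{n+2} at x^n;
-5 x y'(x) has coefficient -5 n a_n at x^n (shift);
2 y(x) has coefficient 2 a_n at x^n.
Matching x^n: (n+2)(n+1) a_{n+2} + (-5n + 2) a_n = 0.
Thus a_{n+2} = (5n - 2) / ((n+1)(n+2)) * a_n.

Check with a_0 = 2, a_1 = -1 (apply the recurrence for n = 0, 1, 2, 3): a_0 = 2, a_1 = -1, a_2 = -2, a_3 = -1/2, a_4 = -4/3, a_5 = -13/40.

a_(n+2) = (5n - 2) / ((n+1)(n+2)) * a_n; check: a_0 = 2, a_1 = -1, a_2 = -2, a_3 = -1/2, a_4 = -4/3, a_5 = -13/40


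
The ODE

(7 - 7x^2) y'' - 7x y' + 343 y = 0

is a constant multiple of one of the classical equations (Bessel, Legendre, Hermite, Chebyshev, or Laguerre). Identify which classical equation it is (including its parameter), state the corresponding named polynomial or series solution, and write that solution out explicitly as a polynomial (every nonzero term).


All three coefficients share the factor 7; dividing through by 7 gives  (1 - x^2) y'' - x y' + 49 y = 0.
This matches the Chebyshev equation (1 - x^2) y'' - x y' + n^2 y = 0 (note the -x y' term, not -2x y') with n^2 = 49, so n = 7; the polynomial solution is T_7(x).
With y = sum_k a_k x^k, matching x^k gives (k+2)(k+1) a_{k+2} = (k^2 - n^2) a_k = (k - 7)(k + 7) a_k. The right side vanishes at k = 7, so the series with the parity of 7 terminates at degree 7.
Standard normalization: leading coefficient of T_n is 2^(n-1), so a_7 = 2^6 = 64. Work downward with a_k = (k+1)(k+2) a_{k+2} / ((k - 7)(k + 7)):
  a_5 = (6)(7)(64) / ((5 - 7)(5 + 7)) = 2688/(-24) = -112
  a_3 = (4)(5)(-112) / ((3 - 7)(3 + 7)) = -2240/(-40) = 56
  a_1 = (2)(3)(56) / ((1 - 7)(1 + 7)) = 336/(-48) = -7
Hence T_7(x) = 64 x^7 - 112 x^5 + 56 x^3 - 7 x.

T_7(x); series = 64 x^7 - 112 x^5 + 56 x^3 - 7 x


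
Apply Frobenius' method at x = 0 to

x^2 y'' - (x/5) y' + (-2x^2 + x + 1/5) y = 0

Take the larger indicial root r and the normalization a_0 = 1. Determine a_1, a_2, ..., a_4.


Write in Frobenius form y'' + (p(x)/x) y' + (q(x)/x^2) y = 0:
  p(x) = -1/5,  q(x) = -2x^2 + x + 1/5.
Indicial equation: r(r-1) + (-1/5) r + (1/5) = 0 -> roots r_1 = 1, r_2 = 1/5.
Take r = r_1 = 1. Let y(x) = x^r sum_{n>=0} a_n x^n with a_0 = 1.
Substitute y = x^r sum a_n x^n and match x^{r+n}. The recurrence is
  D(n) a_n + 1 a_{n-1} - 2 a_{n-2} = 0,  where D(n) = (r+n)(r+n-1) + (-1/5)(r+n) + (1/5).
  a_n = [-1 a_{n-1} + 2 a_{n-2}] / D(n).
Since the indicial polynomial factors as (r - r_1)(r - r_2), D(n) = (r_1 + n - r_1)(r_1 + n - r_2) = n(n + 4/5).
Evaluating step by step (a_0 = 1):
  n = 1: D(1) = 1(1 + 4/5) = 9/5; numerator = -1(1) = -1; a_1 = (-1)/(9/5) = -5/9
  n = 2: D(2) = 2(2 + 4/5) = 28/5; numerator = -1(-5/9) + 2(1) = 23/9; a_2 = (23/9)/(28/5) = 115/252
  n = 3: D(3) = 3(3 + 4/5) = 57/5; numerator = -1(115/252) + 2(-5/9) = -395/252; a_3 = (-395/252)/(57/5) = -1975/14364
  n = 4: D(4) = 4(4 + 4/5) = 96/5; numerator = -1(-1975/14364) + 2(115/252) = 2155/2052; a_4 = (2155/2052)/(96/5) = 10775/196992

r = 1; a_0 = 1; a_1 = -5/9; a_2 = 115/252; a_3 = -1975/14364; a_4 = 10775/196992


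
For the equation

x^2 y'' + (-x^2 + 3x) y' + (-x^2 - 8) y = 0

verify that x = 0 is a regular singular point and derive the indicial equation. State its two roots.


Divide by x^2 to reach normal form y'' + P_1(x) y' + P_2(x) y = 0 with P_1(x) = -1 + 3/x and P_2(x) = -1 - 8/x^2.
x = 0 is a singular point because the y'-coefficient -1 + 3/x has a pole at x = 0 and the y-coefficient -1 - 8/x^2 has a pole at x = 0.
It is a regular singular point because x P_1(x) = p(x) = 3 - x and x^2 P_2(x) = q(x) = -x^2 - 8 are polynomials, hence analytic at x = 0.
p(0) = 3,  q(0) = -8.
Indicial equation: r(r-1) + p(0) r + q(0) = 0, i.e. r^2 + (p(0) - 1) r + q(0) = 0, i.e. r^2 + 2 r - 8 = 0.
Discriminant: (2)^2 - 4(-8) = 36, so r = (-2 ± 6)/2.
Solving: r_1 = 2, r_2 = -4.

indicial: r^2 + 2 r - 8 = 0; roots r_1 = 2, r_2 = -4


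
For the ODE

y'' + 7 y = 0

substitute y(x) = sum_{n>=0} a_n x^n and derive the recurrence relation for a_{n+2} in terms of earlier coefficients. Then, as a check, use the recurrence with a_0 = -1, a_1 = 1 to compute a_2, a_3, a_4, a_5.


Substitute y = sum_n a_n x^n into y'' + (const) y = 0.
y''(x) = sum_{n>=0} (n+2)(n+1) a_{n+2} x^n.
The ODE becomes sum_n [(n+2)(n+1) a_{n+2} + 7 a_n] x^n = 0.
Setting each coefficient to zero gives the recurrence:
  (n+2)(n+1) a_{n+2} + 7 a_n = 0,
  a_{n+2} = -7 / ((n+1)(n+2)) a_n.

Check with a_0 = -1, a_1 = 1 (apply the recurrence for n = 0, 1, 2, 3): a_0 = -1, a_1 = 1, a_2 = 7/2, a_3 = -7/6, a_4 = -49/24, a_5 = 49/120.

a_{n+2} = -7/((n+1)(n+2)) * a_n; check: a_0 = -1, a_1 = 1, a_2 = 7/2, a_3 = -7/6, a_4 = -49/24, a_5 = 49/120
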